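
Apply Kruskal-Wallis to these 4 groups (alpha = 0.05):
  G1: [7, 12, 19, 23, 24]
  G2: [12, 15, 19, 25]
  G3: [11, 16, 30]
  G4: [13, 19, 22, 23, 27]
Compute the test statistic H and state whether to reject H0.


Step 1: Combine all N = 17 observations and assign midranks.
sorted (value, group, rank): (7,G1,1), (11,G3,2), (12,G1,3.5), (12,G2,3.5), (13,G4,5), (15,G2,6), (16,G3,7), (19,G1,9), (19,G2,9), (19,G4,9), (22,G4,11), (23,G1,12.5), (23,G4,12.5), (24,G1,14), (25,G2,15), (27,G4,16), (30,G3,17)
Step 2: Sum ranks within each group.
R_1 = 40 (n_1 = 5)
R_2 = 33.5 (n_2 = 4)
R_3 = 26 (n_3 = 3)
R_4 = 53.5 (n_4 = 5)
Step 3: H = 12/(N(N+1)) * sum(R_i^2/n_i) - 3(N+1)
     = 12/(17*18) * (40^2/5 + 33.5^2/4 + 26^2/3 + 53.5^2/5) - 3*18
     = 0.039216 * 1398.35 - 54
     = 0.837092.
Step 4: Ties present; correction factor C = 1 - 36/(17^3 - 17) = 0.992647. Corrected H = 0.837092 / 0.992647 = 0.843292.
Step 5: Under H0, H ~ chi^2(3); p-value = 0.839087.
Step 6: alpha = 0.05. fail to reject H0.

H = 0.8433, df = 3, p = 0.839087, fail to reject H0.


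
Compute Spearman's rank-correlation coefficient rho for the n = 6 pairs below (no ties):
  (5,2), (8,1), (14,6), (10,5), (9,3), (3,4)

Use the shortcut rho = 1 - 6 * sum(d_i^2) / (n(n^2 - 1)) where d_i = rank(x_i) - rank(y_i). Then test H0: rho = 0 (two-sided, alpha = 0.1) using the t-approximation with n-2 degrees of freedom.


Step 1: Rank x and y separately (midranks; no ties here).
rank(x): 5->2, 8->3, 14->6, 10->5, 9->4, 3->1
rank(y): 2->2, 1->1, 6->6, 5->5, 3->3, 4->4
Step 2: d_i = R_x(i) - R_y(i); compute d_i^2.
  (2-2)^2=0, (3-1)^2=4, (6-6)^2=0, (5-5)^2=0, (4-3)^2=1, (1-4)^2=9
sum(d^2) = 14.
Step 3: rho = 1 - 6*14 / (6*(6^2 - 1)) = 1 - 84/210 = 0.600000.
Step 4: Under H0, t = rho * sqrt((n-2)/(1-rho^2)) = 1.5000 ~ t(4).
Step 5: Two-sided p-value from the t-distribution with 4 df = 0.208000.
Step 6: alpha = 0.1. fail to reject H0.

rho = 0.6000, p = 0.208000, fail to reject H0 at alpha = 0.1.


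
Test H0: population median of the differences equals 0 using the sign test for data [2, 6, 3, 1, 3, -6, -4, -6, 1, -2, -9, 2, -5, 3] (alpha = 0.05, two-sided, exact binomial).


Step 1: Discard zero differences. Original n = 14; n_eff = number of nonzero differences = 14.
Nonzero differences (with sign): +2, +6, +3, +1, +3, -6, -4, -6, +1, -2, -9, +2, -5, +3
Step 2: Count signs: positive = 8, negative = 6.
Step 3: Under H0: P(positive) = 0.5, so the number of positives S ~ Bin(14, 0.5).
Step 4: Two-sided exact p-value = sum of Bin(14,0.5) probabilities at or below the observed probability = 0.790527.
Step 5: alpha = 0.05. fail to reject H0.

n_eff = 14, pos = 8, neg = 6, p = 0.790527, fail to reject H0.


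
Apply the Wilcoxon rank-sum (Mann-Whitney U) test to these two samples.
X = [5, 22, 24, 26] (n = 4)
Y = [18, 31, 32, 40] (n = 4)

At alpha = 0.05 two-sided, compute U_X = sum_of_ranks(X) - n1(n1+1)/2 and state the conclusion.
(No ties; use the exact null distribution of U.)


Step 1: Combine and sort all 8 observations; assign midranks.
sorted (value, group): (5,X), (18,Y), (22,X), (24,X), (26,X), (31,Y), (32,Y), (40,Y)
ranks: 5->1, 18->2, 22->3, 24->4, 26->5, 31->6, 32->7, 40->8
Step 2: Rank sum for X: R1 = 1 + 3 + 4 + 5 = 13.
Step 3: U_X = R1 - n1(n1+1)/2 = 13 - 4*5/2 = 13 - 10 = 3.
       U_Y = n1*n2 - U_X = 16 - 3 = 13.
Step 4: No ties, so the exact null distribution of U (based on enumerating the C(8,4) = 70 equally likely rank assignments) gives the two-sided p-value.
Step 5: p-value = 0.200000; compare to alpha = 0.05. fail to reject H0.

U_X = 3, p = 0.200000, fail to reject H0 at alpha = 0.05.


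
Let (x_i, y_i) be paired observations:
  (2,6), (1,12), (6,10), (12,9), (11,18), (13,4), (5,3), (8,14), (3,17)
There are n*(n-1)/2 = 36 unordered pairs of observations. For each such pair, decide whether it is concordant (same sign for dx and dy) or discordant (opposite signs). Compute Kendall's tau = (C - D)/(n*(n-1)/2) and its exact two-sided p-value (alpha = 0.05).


Step 1: Enumerate the 36 unordered pairs (i,j) with i<j and classify each by sign(x_j-x_i) * sign(y_j-y_i).
  (1,2):dx=-1,dy=+6->D; (1,3):dx=+4,dy=+4->C; (1,4):dx=+10,dy=+3->C; (1,5):dx=+9,dy=+12->C
  (1,6):dx=+11,dy=-2->D; (1,7):dx=+3,dy=-3->D; (1,8):dx=+6,dy=+8->C; (1,9):dx=+1,dy=+11->C
  (2,3):dx=+5,dy=-2->D; (2,4):dx=+11,dy=-3->D; (2,5):dx=+10,dy=+6->C; (2,6):dx=+12,dy=-8->D
  (2,7):dx=+4,dy=-9->D; (2,8):dx=+7,dy=+2->C; (2,9):dx=+2,dy=+5->C; (3,4):dx=+6,dy=-1->D
  (3,5):dx=+5,dy=+8->C; (3,6):dx=+7,dy=-6->D; (3,7):dx=-1,dy=-7->C; (3,8):dx=+2,dy=+4->C
  (3,9):dx=-3,dy=+7->D; (4,5):dx=-1,dy=+9->D; (4,6):dx=+1,dy=-5->D; (4,7):dx=-7,dy=-6->C
  (4,8):dx=-4,dy=+5->D; (4,9):dx=-9,dy=+8->D; (5,6):dx=+2,dy=-14->D; (5,7):dx=-6,dy=-15->C
  (5,8):dx=-3,dy=-4->C; (5,9):dx=-8,dy=-1->C; (6,7):dx=-8,dy=-1->C; (6,8):dx=-5,dy=+10->D
  (6,9):dx=-10,dy=+13->D; (7,8):dx=+3,dy=+11->C; (7,9):dx=-2,dy=+14->D; (8,9):dx=-5,dy=+3->D
Step 2: C = 17, D = 19, total pairs = 36.
Step 3: tau = (C - D)/(n(n-1)/2) = (17 - 19)/36 = -0.055556.
Step 4: Exact two-sided p-value (enumerate n! = 362880 permutations of y under H0): p = 0.919455.
Step 5: alpha = 0.05. fail to reject H0.

tau_b = -0.0556 (C=17, D=19), p = 0.919455, fail to reject H0.


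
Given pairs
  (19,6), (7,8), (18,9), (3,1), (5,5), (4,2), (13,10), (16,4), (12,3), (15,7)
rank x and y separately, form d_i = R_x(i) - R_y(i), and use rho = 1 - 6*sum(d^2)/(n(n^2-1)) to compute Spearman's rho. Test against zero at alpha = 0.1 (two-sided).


Step 1: Rank x and y separately (midranks; no ties here).
rank(x): 19->10, 7->4, 18->9, 3->1, 5->3, 4->2, 13->6, 16->8, 12->5, 15->7
rank(y): 6->6, 8->8, 9->9, 1->1, 5->5, 2->2, 10->10, 4->4, 3->3, 7->7
Step 2: d_i = R_x(i) - R_y(i); compute d_i^2.
  (10-6)^2=16, (4-8)^2=16, (9-9)^2=0, (1-1)^2=0, (3-5)^2=4, (2-2)^2=0, (6-10)^2=16, (8-4)^2=16, (5-3)^2=4, (7-7)^2=0
sum(d^2) = 72.
Step 3: rho = 1 - 6*72 / (10*(10^2 - 1)) = 1 - 432/990 = 0.563636.
Step 4: Under H0, t = rho * sqrt((n-2)/(1-rho^2)) = 1.9300 ~ t(8).
Step 5: Two-sided p-value from the t-distribution with 8 df = 0.089724.
Step 6: alpha = 0.1. reject H0.

rho = 0.5636, p = 0.089724, reject H0 at alpha = 0.1.


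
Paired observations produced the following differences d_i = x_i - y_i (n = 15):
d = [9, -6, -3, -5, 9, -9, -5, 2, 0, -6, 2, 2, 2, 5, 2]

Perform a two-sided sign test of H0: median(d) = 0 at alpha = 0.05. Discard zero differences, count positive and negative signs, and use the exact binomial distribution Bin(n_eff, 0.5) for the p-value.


Step 1: Discard zero differences. Original n = 15; n_eff = number of nonzero differences = 14.
Nonzero differences (with sign): +9, -6, -3, -5, +9, -9, -5, +2, -6, +2, +2, +2, +5, +2
Step 2: Count signs: positive = 8, negative = 6.
Step 3: Under H0: P(positive) = 0.5, so the number of positives S ~ Bin(14, 0.5).
Step 4: Two-sided exact p-value = sum of Bin(14,0.5) probabilities at or below the observed probability = 0.790527.
Step 5: alpha = 0.05. fail to reject H0.

n_eff = 14, pos = 8, neg = 6, p = 0.790527, fail to reject H0.


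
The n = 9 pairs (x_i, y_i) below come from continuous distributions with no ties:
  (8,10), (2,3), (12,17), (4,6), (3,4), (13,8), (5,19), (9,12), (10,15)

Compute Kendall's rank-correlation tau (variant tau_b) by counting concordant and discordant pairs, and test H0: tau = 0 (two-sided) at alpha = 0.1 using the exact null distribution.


Step 1: Enumerate the 36 unordered pairs (i,j) with i<j and classify each by sign(x_j-x_i) * sign(y_j-y_i).
  (1,2):dx=-6,dy=-7->C; (1,3):dx=+4,dy=+7->C; (1,4):dx=-4,dy=-4->C; (1,5):dx=-5,dy=-6->C
  (1,6):dx=+5,dy=-2->D; (1,7):dx=-3,dy=+9->D; (1,8):dx=+1,dy=+2->C; (1,9):dx=+2,dy=+5->C
  (2,3):dx=+10,dy=+14->C; (2,4):dx=+2,dy=+3->C; (2,5):dx=+1,dy=+1->C; (2,6):dx=+11,dy=+5->C
  (2,7):dx=+3,dy=+16->C; (2,8):dx=+7,dy=+9->C; (2,9):dx=+8,dy=+12->C; (3,4):dx=-8,dy=-11->C
  (3,5):dx=-9,dy=-13->C; (3,6):dx=+1,dy=-9->D; (3,7):dx=-7,dy=+2->D; (3,8):dx=-3,dy=-5->C
  (3,9):dx=-2,dy=-2->C; (4,5):dx=-1,dy=-2->C; (4,6):dx=+9,dy=+2->C; (4,7):dx=+1,dy=+13->C
  (4,8):dx=+5,dy=+6->C; (4,9):dx=+6,dy=+9->C; (5,6):dx=+10,dy=+4->C; (5,7):dx=+2,dy=+15->C
  (5,8):dx=+6,dy=+8->C; (5,9):dx=+7,dy=+11->C; (6,7):dx=-8,dy=+11->D; (6,8):dx=-4,dy=+4->D
  (6,9):dx=-3,dy=+7->D; (7,8):dx=+4,dy=-7->D; (7,9):dx=+5,dy=-4->D; (8,9):dx=+1,dy=+3->C
Step 2: C = 27, D = 9, total pairs = 36.
Step 3: tau = (C - D)/(n(n-1)/2) = (27 - 9)/36 = 0.500000.
Step 4: Exact two-sided p-value (enumerate n! = 362880 permutations of y under H0): p = 0.075176.
Step 5: alpha = 0.1. reject H0.

tau_b = 0.5000 (C=27, D=9), p = 0.075176, reject H0.


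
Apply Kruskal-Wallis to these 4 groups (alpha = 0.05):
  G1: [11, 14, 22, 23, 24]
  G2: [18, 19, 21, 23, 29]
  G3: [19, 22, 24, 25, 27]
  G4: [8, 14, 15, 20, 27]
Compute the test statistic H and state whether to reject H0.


Step 1: Combine all N = 20 observations and assign midranks.
sorted (value, group, rank): (8,G4,1), (11,G1,2), (14,G1,3.5), (14,G4,3.5), (15,G4,5), (18,G2,6), (19,G2,7.5), (19,G3,7.5), (20,G4,9), (21,G2,10), (22,G1,11.5), (22,G3,11.5), (23,G1,13.5), (23,G2,13.5), (24,G1,15.5), (24,G3,15.5), (25,G3,17), (27,G3,18.5), (27,G4,18.5), (29,G2,20)
Step 2: Sum ranks within each group.
R_1 = 46 (n_1 = 5)
R_2 = 57 (n_2 = 5)
R_3 = 70 (n_3 = 5)
R_4 = 37 (n_4 = 5)
Step 3: H = 12/(N(N+1)) * sum(R_i^2/n_i) - 3(N+1)
     = 12/(20*21) * (46^2/5 + 57^2/5 + 70^2/5 + 37^2/5) - 3*21
     = 0.028571 * 2326.8 - 63
     = 3.480000.
Step 4: Ties present; correction factor C = 1 - 36/(20^3 - 20) = 0.995489. Corrected H = 3.480000 / 0.995489 = 3.495770.
Step 5: Under H0, H ~ chi^2(3); p-value = 0.321311.
Step 6: alpha = 0.05. fail to reject H0.

H = 3.4958, df = 3, p = 0.321311, fail to reject H0.


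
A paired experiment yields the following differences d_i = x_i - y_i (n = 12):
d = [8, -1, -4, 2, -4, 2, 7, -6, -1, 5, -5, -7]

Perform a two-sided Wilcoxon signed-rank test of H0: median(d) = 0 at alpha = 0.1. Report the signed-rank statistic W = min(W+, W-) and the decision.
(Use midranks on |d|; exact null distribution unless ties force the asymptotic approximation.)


Step 1: Drop any zero differences (none here) and take |d_i|.
|d| = [8, 1, 4, 2, 4, 2, 7, 6, 1, 5, 5, 7]
Step 2: Midrank |d_i| (ties get averaged ranks).
ranks: |8|->12, |1|->1.5, |4|->5.5, |2|->3.5, |4|->5.5, |2|->3.5, |7|->10.5, |6|->9, |1|->1.5, |5|->7.5, |5|->7.5, |7|->10.5
Step 3: Attach original signs; sum ranks with positive sign and with negative sign.
W+ = 12 + 3.5 + 3.5 + 10.5 + 7.5 = 37
W- = 1.5 + 5.5 + 5.5 + 9 + 1.5 + 7.5 + 10.5 = 41
(Check: W+ + W- = 78 should equal n(n+1)/2 = 78.)
Step 4: Test statistic W = min(W+, W-) = 37.
Step 5: Ties in |d|, so use the tie-corrected normal approximation.
        E[W] = n(n+1)/4 = 12*13/4 = 39.
        Tie groups: |d|=1 (t=2), |d|=2 (t=2), |d|=4 (t=2), |d|=5 (t=2), |d|=7 (t=2); sum(t^3 - t) = 30.
        Var[W] = n(n+1)(2n+1)/24 - sum(t^3-t)/48 = 3900/24 - 30/48 = 161.875.
        z = (W - E[W]) / sqrt(Var[W]) = (37 - 39) / 12.7230 = -0.1572.
        Two-sided p = 2*Phi(z) = 0.875091.
Step 6: alpha = 0.1. fail to reject H0.

W+ = 37, W- = 41, W = min = 37, p = 0.875091, fail to reject H0.


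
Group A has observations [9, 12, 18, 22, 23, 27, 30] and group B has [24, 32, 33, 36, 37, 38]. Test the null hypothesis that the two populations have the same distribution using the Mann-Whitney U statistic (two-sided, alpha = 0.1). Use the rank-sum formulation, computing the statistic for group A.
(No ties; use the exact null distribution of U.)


Step 1: Combine and sort all 13 observations; assign midranks.
sorted (value, group): (9,X), (12,X), (18,X), (22,X), (23,X), (24,Y), (27,X), (30,X), (32,Y), (33,Y), (36,Y), (37,Y), (38,Y)
ranks: 9->1, 12->2, 18->3, 22->4, 23->5, 24->6, 27->7, 30->8, 32->9, 33->10, 36->11, 37->12, 38->13
Step 2: Rank sum for X: R1 = 1 + 2 + 3 + 4 + 5 + 7 + 8 = 30.
Step 3: U_X = R1 - n1(n1+1)/2 = 30 - 7*8/2 = 30 - 28 = 2.
       U_Y = n1*n2 - U_X = 42 - 2 = 40.
Step 4: No ties, so the exact null distribution of U (based on enumerating the C(13,7) = 1716 equally likely rank assignments) gives the two-sided p-value.
Step 5: p-value = 0.004662; compare to alpha = 0.1. reject H0.

U_X = 2, p = 0.004662, reject H0 at alpha = 0.1.


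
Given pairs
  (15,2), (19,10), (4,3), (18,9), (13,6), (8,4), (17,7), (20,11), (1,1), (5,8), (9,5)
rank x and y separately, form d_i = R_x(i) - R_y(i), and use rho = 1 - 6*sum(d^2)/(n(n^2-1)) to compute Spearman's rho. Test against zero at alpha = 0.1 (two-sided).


Step 1: Rank x and y separately (midranks; no ties here).
rank(x): 15->7, 19->10, 4->2, 18->9, 13->6, 8->4, 17->8, 20->11, 1->1, 5->3, 9->5
rank(y): 2->2, 10->10, 3->3, 9->9, 6->6, 4->4, 7->7, 11->11, 1->1, 8->8, 5->5
Step 2: d_i = R_x(i) - R_y(i); compute d_i^2.
  (7-2)^2=25, (10-10)^2=0, (2-3)^2=1, (9-9)^2=0, (6-6)^2=0, (4-4)^2=0, (8-7)^2=1, (11-11)^2=0, (1-1)^2=0, (3-8)^2=25, (5-5)^2=0
sum(d^2) = 52.
Step 3: rho = 1 - 6*52 / (11*(11^2 - 1)) = 1 - 312/1320 = 0.763636.
Step 4: Under H0, t = rho * sqrt((n-2)/(1-rho^2)) = 3.5482 ~ t(9).
Step 5: Two-sided p-value from the t-distribution with 9 df = 0.006233.
Step 6: alpha = 0.1. reject H0.

rho = 0.7636, p = 0.006233, reject H0 at alpha = 0.1.


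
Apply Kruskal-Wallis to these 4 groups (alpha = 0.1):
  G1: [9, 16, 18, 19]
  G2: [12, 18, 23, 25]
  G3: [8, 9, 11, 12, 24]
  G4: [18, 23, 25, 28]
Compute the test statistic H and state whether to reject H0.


Step 1: Combine all N = 17 observations and assign midranks.
sorted (value, group, rank): (8,G3,1), (9,G1,2.5), (9,G3,2.5), (11,G3,4), (12,G2,5.5), (12,G3,5.5), (16,G1,7), (18,G1,9), (18,G2,9), (18,G4,9), (19,G1,11), (23,G2,12.5), (23,G4,12.5), (24,G3,14), (25,G2,15.5), (25,G4,15.5), (28,G4,17)
Step 2: Sum ranks within each group.
R_1 = 29.5 (n_1 = 4)
R_2 = 42.5 (n_2 = 4)
R_3 = 27 (n_3 = 5)
R_4 = 54 (n_4 = 4)
Step 3: H = 12/(N(N+1)) * sum(R_i^2/n_i) - 3(N+1)
     = 12/(17*18) * (29.5^2/4 + 42.5^2/4 + 27^2/5 + 54^2/4) - 3*18
     = 0.039216 * 1543.92 - 54
     = 6.546078.
Step 4: Ties present; correction factor C = 1 - 48/(17^3 - 17) = 0.990196. Corrected H = 6.546078 / 0.990196 = 6.610891.
Step 5: Under H0, H ~ chi^2(3); p-value = 0.085390.
Step 6: alpha = 0.1. reject H0.

H = 6.6109, df = 3, p = 0.085390, reject H0.


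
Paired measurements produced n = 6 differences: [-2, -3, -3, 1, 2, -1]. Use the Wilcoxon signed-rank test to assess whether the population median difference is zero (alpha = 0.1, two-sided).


Step 1: Drop any zero differences (none here) and take |d_i|.
|d| = [2, 3, 3, 1, 2, 1]
Step 2: Midrank |d_i| (ties get averaged ranks).
ranks: |2|->3.5, |3|->5.5, |3|->5.5, |1|->1.5, |2|->3.5, |1|->1.5
Step 3: Attach original signs; sum ranks with positive sign and with negative sign.
W+ = 1.5 + 3.5 = 5
W- = 3.5 + 5.5 + 5.5 + 1.5 = 16
(Check: W+ + W- = 21 should equal n(n+1)/2 = 21.)
Step 4: Test statistic W = min(W+, W-) = 5.
Step 5: Ties in |d|, so use the tie-corrected normal approximation.
        E[W] = n(n+1)/4 = 6*7/4 = 10.5.
        Tie groups: |d|=1 (t=2), |d|=2 (t=2), |d|=3 (t=2); sum(t^3 - t) = 18.
        Var[W] = n(n+1)(2n+1)/24 - sum(t^3-t)/48 = 546/24 - 18/48 = 22.375.
        z = (W - E[W]) / sqrt(Var[W]) = (5 - 10.5) / 4.7302 = -1.1627.
        Two-sided p = 2*Phi(z) = 0.244937.
Step 6: alpha = 0.1. fail to reject H0.

W+ = 5, W- = 16, W = min = 5, p = 0.244937, fail to reject H0.


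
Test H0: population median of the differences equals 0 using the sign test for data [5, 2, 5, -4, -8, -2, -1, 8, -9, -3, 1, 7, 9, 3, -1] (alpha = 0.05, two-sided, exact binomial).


Step 1: Discard zero differences. Original n = 15; n_eff = number of nonzero differences = 15.
Nonzero differences (with sign): +5, +2, +5, -4, -8, -2, -1, +8, -9, -3, +1, +7, +9, +3, -1
Step 2: Count signs: positive = 8, negative = 7.
Step 3: Under H0: P(positive) = 0.5, so the number of positives S ~ Bin(15, 0.5).
Step 4: Two-sided exact p-value = sum of Bin(15,0.5) probabilities at or below the observed probability = 1.000000.
Step 5: alpha = 0.05. fail to reject H0.

n_eff = 15, pos = 8, neg = 7, p = 1.000000, fail to reject H0.


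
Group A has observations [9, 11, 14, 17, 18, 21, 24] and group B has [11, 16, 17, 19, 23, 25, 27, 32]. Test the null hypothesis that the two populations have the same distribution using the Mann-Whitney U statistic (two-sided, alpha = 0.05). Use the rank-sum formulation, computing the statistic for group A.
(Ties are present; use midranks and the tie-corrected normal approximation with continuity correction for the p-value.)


Step 1: Combine and sort all 15 observations; assign midranks.
sorted (value, group): (9,X), (11,X), (11,Y), (14,X), (16,Y), (17,X), (17,Y), (18,X), (19,Y), (21,X), (23,Y), (24,X), (25,Y), (27,Y), (32,Y)
ranks: 9->1, 11->2.5, 11->2.5, 14->4, 16->5, 17->6.5, 17->6.5, 18->8, 19->9, 21->10, 23->11, 24->12, 25->13, 27->14, 32->15
Step 2: Rank sum for X: R1 = 1 + 2.5 + 4 + 6.5 + 8 + 10 + 12 = 44.
Step 3: U_X = R1 - n1(n1+1)/2 = 44 - 7*8/2 = 44 - 28 = 16.
       U_Y = n1*n2 - U_X = 56 - 16 = 40.
Step 4: Ties are present, so use the tie-corrected normal approximation (with continuity correction) for the p-value.
Step 5: p-value = 0.182450; compare to alpha = 0.05. fail to reject H0.

U_X = 16, p = 0.182450, fail to reject H0 at alpha = 0.05.


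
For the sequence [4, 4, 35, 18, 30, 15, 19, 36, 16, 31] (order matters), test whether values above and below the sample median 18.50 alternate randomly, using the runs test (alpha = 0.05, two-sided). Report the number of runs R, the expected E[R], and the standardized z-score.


Step 1: Compute median = 18.50; label A = above, B = below.
Labels in order: BBABABAABA  (n_A = 5, n_B = 5)
Step 2: Count runs R = 8.
Step 3: Under H0 (random ordering), E[R] = 2*n_A*n_B/(n_A+n_B) + 1 = 2*5*5/10 + 1 = 6.0000.
        Var[R] = 2*n_A*n_B*(2*n_A*n_B - n_A - n_B) / ((n_A+n_B)^2 * (n_A+n_B-1)) = 2000/900 = 2.2222.
        SD[R] = 1.4907.
Step 4: Continuity-corrected z = (R - 0.5 - E[R]) / SD[R] = (8 - 0.5 - 6.0000) / 1.4907 = 1.0062.
Step 5: Two-sided p-value via normal approximation = 2*(1 - Phi(|z|)) = 0.314305.
Step 6: alpha = 0.05. fail to reject H0.

R = 8, z = 1.0062, p = 0.314305, fail to reject H0.


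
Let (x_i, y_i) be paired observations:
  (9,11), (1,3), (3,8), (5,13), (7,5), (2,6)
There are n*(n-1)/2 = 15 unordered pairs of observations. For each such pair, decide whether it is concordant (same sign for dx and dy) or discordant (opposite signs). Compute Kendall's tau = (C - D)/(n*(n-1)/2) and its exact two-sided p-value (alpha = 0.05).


Step 1: Enumerate the 15 unordered pairs (i,j) with i<j and classify each by sign(x_j-x_i) * sign(y_j-y_i).
  (1,2):dx=-8,dy=-8->C; (1,3):dx=-6,dy=-3->C; (1,4):dx=-4,dy=+2->D; (1,5):dx=-2,dy=-6->C
  (1,6):dx=-7,dy=-5->C; (2,3):dx=+2,dy=+5->C; (2,4):dx=+4,dy=+10->C; (2,5):dx=+6,dy=+2->C
  (2,6):dx=+1,dy=+3->C; (3,4):dx=+2,dy=+5->C; (3,5):dx=+4,dy=-3->D; (3,6):dx=-1,dy=-2->C
  (4,5):dx=+2,dy=-8->D; (4,6):dx=-3,dy=-7->C; (5,6):dx=-5,dy=+1->D
Step 2: C = 11, D = 4, total pairs = 15.
Step 3: tau = (C - D)/(n(n-1)/2) = (11 - 4)/15 = 0.466667.
Step 4: Exact two-sided p-value (enumerate n! = 720 permutations of y under H0): p = 0.272222.
Step 5: alpha = 0.05. fail to reject H0.

tau_b = 0.4667 (C=11, D=4), p = 0.272222, fail to reject H0.


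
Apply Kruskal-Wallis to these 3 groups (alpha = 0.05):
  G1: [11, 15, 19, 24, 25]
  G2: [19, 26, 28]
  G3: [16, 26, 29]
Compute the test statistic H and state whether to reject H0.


Step 1: Combine all N = 11 observations and assign midranks.
sorted (value, group, rank): (11,G1,1), (15,G1,2), (16,G3,3), (19,G1,4.5), (19,G2,4.5), (24,G1,6), (25,G1,7), (26,G2,8.5), (26,G3,8.5), (28,G2,10), (29,G3,11)
Step 2: Sum ranks within each group.
R_1 = 20.5 (n_1 = 5)
R_2 = 23 (n_2 = 3)
R_3 = 22.5 (n_3 = 3)
Step 3: H = 12/(N(N+1)) * sum(R_i^2/n_i) - 3(N+1)
     = 12/(11*12) * (20.5^2/5 + 23^2/3 + 22.5^2/3) - 3*12
     = 0.090909 * 429.133 - 36
     = 3.012121.
Step 4: Ties present; correction factor C = 1 - 12/(11^3 - 11) = 0.990909. Corrected H = 3.012121 / 0.990909 = 3.039755.
Step 5: Under H0, H ~ chi^2(2); p-value = 0.218739.
Step 6: alpha = 0.05. fail to reject H0.

H = 3.0398, df = 2, p = 0.218739, fail to reject H0.


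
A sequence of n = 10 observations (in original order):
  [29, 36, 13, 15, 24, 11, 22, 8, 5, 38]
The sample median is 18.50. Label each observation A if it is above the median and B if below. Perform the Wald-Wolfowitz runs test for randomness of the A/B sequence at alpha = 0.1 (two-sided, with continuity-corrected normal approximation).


Step 1: Compute median = 18.50; label A = above, B = below.
Labels in order: AABBABABBA  (n_A = 5, n_B = 5)
Step 2: Count runs R = 7.
Step 3: Under H0 (random ordering), E[R] = 2*n_A*n_B/(n_A+n_B) + 1 = 2*5*5/10 + 1 = 6.0000.
        Var[R] = 2*n_A*n_B*(2*n_A*n_B - n_A - n_B) / ((n_A+n_B)^2 * (n_A+n_B-1)) = 2000/900 = 2.2222.
        SD[R] = 1.4907.
Step 4: Continuity-corrected z = (R - 0.5 - E[R]) / SD[R] = (7 - 0.5 - 6.0000) / 1.4907 = 0.3354.
Step 5: Two-sided p-value via normal approximation = 2*(1 - Phi(|z|)) = 0.737316.
Step 6: alpha = 0.1. fail to reject H0.

R = 7, z = 0.3354, p = 0.737316, fail to reject H0.


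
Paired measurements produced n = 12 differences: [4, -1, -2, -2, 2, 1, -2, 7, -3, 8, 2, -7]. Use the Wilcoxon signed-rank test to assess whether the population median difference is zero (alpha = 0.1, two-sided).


Step 1: Drop any zero differences (none here) and take |d_i|.
|d| = [4, 1, 2, 2, 2, 1, 2, 7, 3, 8, 2, 7]
Step 2: Midrank |d_i| (ties get averaged ranks).
ranks: |4|->9, |1|->1.5, |2|->5, |2|->5, |2|->5, |1|->1.5, |2|->5, |7|->10.5, |3|->8, |8|->12, |2|->5, |7|->10.5
Step 3: Attach original signs; sum ranks with positive sign and with negative sign.
W+ = 9 + 5 + 1.5 + 10.5 + 12 + 5 = 43
W- = 1.5 + 5 + 5 + 5 + 8 + 10.5 = 35
(Check: W+ + W- = 78 should equal n(n+1)/2 = 78.)
Step 4: Test statistic W = min(W+, W-) = 35.
Step 5: Ties in |d|, so use the tie-corrected normal approximation.
        E[W] = n(n+1)/4 = 12*13/4 = 39.
        Tie groups: |d|=1 (t=2), |d|=2 (t=5), |d|=7 (t=2); sum(t^3 - t) = 132.
        Var[W] = n(n+1)(2n+1)/24 - sum(t^3-t)/48 = 3900/24 - 132/48 = 159.75.
        z = (W - E[W]) / sqrt(Var[W]) = (35 - 39) / 12.6392 = -0.3165.
        Two-sided p = 2*Phi(z) = 0.751642.
Step 6: alpha = 0.1. fail to reject H0.

W+ = 43, W- = 35, W = min = 35, p = 0.751642, fail to reject H0.


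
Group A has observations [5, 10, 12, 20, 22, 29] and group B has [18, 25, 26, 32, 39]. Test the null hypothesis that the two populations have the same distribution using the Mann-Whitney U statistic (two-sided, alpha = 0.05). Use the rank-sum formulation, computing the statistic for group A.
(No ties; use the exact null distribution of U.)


Step 1: Combine and sort all 11 observations; assign midranks.
sorted (value, group): (5,X), (10,X), (12,X), (18,Y), (20,X), (22,X), (25,Y), (26,Y), (29,X), (32,Y), (39,Y)
ranks: 5->1, 10->2, 12->3, 18->4, 20->5, 22->6, 25->7, 26->8, 29->9, 32->10, 39->11
Step 2: Rank sum for X: R1 = 1 + 2 + 3 + 5 + 6 + 9 = 26.
Step 3: U_X = R1 - n1(n1+1)/2 = 26 - 6*7/2 = 26 - 21 = 5.
       U_Y = n1*n2 - U_X = 30 - 5 = 25.
Step 4: No ties, so the exact null distribution of U (based on enumerating the C(11,6) = 462 equally likely rank assignments) gives the two-sided p-value.
Step 5: p-value = 0.082251; compare to alpha = 0.05. fail to reject H0.

U_X = 5, p = 0.082251, fail to reject H0 at alpha = 0.05.


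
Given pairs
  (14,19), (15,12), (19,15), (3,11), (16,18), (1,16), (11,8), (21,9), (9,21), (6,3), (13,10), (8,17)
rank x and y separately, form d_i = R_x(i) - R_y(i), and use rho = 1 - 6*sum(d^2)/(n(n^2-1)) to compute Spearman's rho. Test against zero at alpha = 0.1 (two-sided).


Step 1: Rank x and y separately (midranks; no ties here).
rank(x): 14->8, 15->9, 19->11, 3->2, 16->10, 1->1, 11->6, 21->12, 9->5, 6->3, 13->7, 8->4
rank(y): 19->11, 12->6, 15->7, 11->5, 18->10, 16->8, 8->2, 9->3, 21->12, 3->1, 10->4, 17->9
Step 2: d_i = R_x(i) - R_y(i); compute d_i^2.
  (8-11)^2=9, (9-6)^2=9, (11-7)^2=16, (2-5)^2=9, (10-10)^2=0, (1-8)^2=49, (6-2)^2=16, (12-3)^2=81, (5-12)^2=49, (3-1)^2=4, (7-4)^2=9, (4-9)^2=25
sum(d^2) = 276.
Step 3: rho = 1 - 6*276 / (12*(12^2 - 1)) = 1 - 1656/1716 = 0.034965.
Step 4: Under H0, t = rho * sqrt((n-2)/(1-rho^2)) = 0.1106 ~ t(10).
Step 5: Two-sided p-value from the t-distribution with 10 df = 0.914093.
Step 6: alpha = 0.1. fail to reject H0.

rho = 0.0350, p = 0.914093, fail to reject H0 at alpha = 0.1.


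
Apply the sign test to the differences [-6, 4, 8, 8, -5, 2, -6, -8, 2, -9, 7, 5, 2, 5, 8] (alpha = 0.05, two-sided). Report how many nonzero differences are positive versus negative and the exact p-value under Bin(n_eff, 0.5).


Step 1: Discard zero differences. Original n = 15; n_eff = number of nonzero differences = 15.
Nonzero differences (with sign): -6, +4, +8, +8, -5, +2, -6, -8, +2, -9, +7, +5, +2, +5, +8
Step 2: Count signs: positive = 10, negative = 5.
Step 3: Under H0: P(positive) = 0.5, so the number of positives S ~ Bin(15, 0.5).
Step 4: Two-sided exact p-value = sum of Bin(15,0.5) probabilities at or below the observed probability = 0.301758.
Step 5: alpha = 0.05. fail to reject H0.

n_eff = 15, pos = 10, neg = 5, p = 0.301758, fail to reject H0.


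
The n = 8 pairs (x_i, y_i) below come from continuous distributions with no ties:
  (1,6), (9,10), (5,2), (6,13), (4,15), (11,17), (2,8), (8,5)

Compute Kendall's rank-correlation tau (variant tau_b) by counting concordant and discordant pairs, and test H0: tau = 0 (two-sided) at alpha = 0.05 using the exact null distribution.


Step 1: Enumerate the 28 unordered pairs (i,j) with i<j and classify each by sign(x_j-x_i) * sign(y_j-y_i).
  (1,2):dx=+8,dy=+4->C; (1,3):dx=+4,dy=-4->D; (1,4):dx=+5,dy=+7->C; (1,5):dx=+3,dy=+9->C
  (1,6):dx=+10,dy=+11->C; (1,7):dx=+1,dy=+2->C; (1,8):dx=+7,dy=-1->D; (2,3):dx=-4,dy=-8->C
  (2,4):dx=-3,dy=+3->D; (2,5):dx=-5,dy=+5->D; (2,6):dx=+2,dy=+7->C; (2,7):dx=-7,dy=-2->C
  (2,8):dx=-1,dy=-5->C; (3,4):dx=+1,dy=+11->C; (3,5):dx=-1,dy=+13->D; (3,6):dx=+6,dy=+15->C
  (3,7):dx=-3,dy=+6->D; (3,8):dx=+3,dy=+3->C; (4,5):dx=-2,dy=+2->D; (4,6):dx=+5,dy=+4->C
  (4,7):dx=-4,dy=-5->C; (4,8):dx=+2,dy=-8->D; (5,6):dx=+7,dy=+2->C; (5,7):dx=-2,dy=-7->C
  (5,8):dx=+4,dy=-10->D; (6,7):dx=-9,dy=-9->C; (6,8):dx=-3,dy=-12->C; (7,8):dx=+6,dy=-3->D
Step 2: C = 18, D = 10, total pairs = 28.
Step 3: tau = (C - D)/(n(n-1)/2) = (18 - 10)/28 = 0.285714.
Step 4: Exact two-sided p-value (enumerate n! = 40320 permutations of y under H0): p = 0.398760.
Step 5: alpha = 0.05. fail to reject H0.

tau_b = 0.2857 (C=18, D=10), p = 0.398760, fail to reject H0.


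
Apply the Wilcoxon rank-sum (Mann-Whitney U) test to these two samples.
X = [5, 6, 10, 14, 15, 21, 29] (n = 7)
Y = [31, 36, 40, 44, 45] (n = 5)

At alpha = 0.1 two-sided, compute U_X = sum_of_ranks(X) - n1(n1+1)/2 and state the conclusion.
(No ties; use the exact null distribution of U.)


Step 1: Combine and sort all 12 observations; assign midranks.
sorted (value, group): (5,X), (6,X), (10,X), (14,X), (15,X), (21,X), (29,X), (31,Y), (36,Y), (40,Y), (44,Y), (45,Y)
ranks: 5->1, 6->2, 10->3, 14->4, 15->5, 21->6, 29->7, 31->8, 36->9, 40->10, 44->11, 45->12
Step 2: Rank sum for X: R1 = 1 + 2 + 3 + 4 + 5 + 6 + 7 = 28.
Step 3: U_X = R1 - n1(n1+1)/2 = 28 - 7*8/2 = 28 - 28 = 0.
       U_Y = n1*n2 - U_X = 35 - 0 = 35.
Step 4: No ties, so the exact null distribution of U (based on enumerating the C(12,7) = 792 equally likely rank assignments) gives the two-sided p-value.
Step 5: p-value = 0.002525; compare to alpha = 0.1. reject H0.

U_X = 0, p = 0.002525, reject H0 at alpha = 0.1.


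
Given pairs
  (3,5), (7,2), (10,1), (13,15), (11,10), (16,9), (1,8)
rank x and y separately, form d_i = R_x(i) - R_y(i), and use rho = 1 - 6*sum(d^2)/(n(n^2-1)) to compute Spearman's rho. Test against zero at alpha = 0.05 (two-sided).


Step 1: Rank x and y separately (midranks; no ties here).
rank(x): 3->2, 7->3, 10->4, 13->6, 11->5, 16->7, 1->1
rank(y): 5->3, 2->2, 1->1, 15->7, 10->6, 9->5, 8->4
Step 2: d_i = R_x(i) - R_y(i); compute d_i^2.
  (2-3)^2=1, (3-2)^2=1, (4-1)^2=9, (6-7)^2=1, (5-6)^2=1, (7-5)^2=4, (1-4)^2=9
sum(d^2) = 26.
Step 3: rho = 1 - 6*26 / (7*(7^2 - 1)) = 1 - 156/336 = 0.535714.
Step 4: Under H0, t = rho * sqrt((n-2)/(1-rho^2)) = 1.4186 ~ t(5).
Step 5: Two-sided p-value from the t-distribution with 5 df = 0.215217.
Step 6: alpha = 0.05. fail to reject H0.

rho = 0.5357, p = 0.215217, fail to reject H0 at alpha = 0.05.


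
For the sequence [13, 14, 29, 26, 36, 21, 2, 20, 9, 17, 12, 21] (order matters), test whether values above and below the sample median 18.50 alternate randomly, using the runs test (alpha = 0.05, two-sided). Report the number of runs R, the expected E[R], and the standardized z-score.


Step 1: Compute median = 18.50; label A = above, B = below.
Labels in order: BBAAAABABBBA  (n_A = 6, n_B = 6)
Step 2: Count runs R = 6.
Step 3: Under H0 (random ordering), E[R] = 2*n_A*n_B/(n_A+n_B) + 1 = 2*6*6/12 + 1 = 7.0000.
        Var[R] = 2*n_A*n_B*(2*n_A*n_B - n_A - n_B) / ((n_A+n_B)^2 * (n_A+n_B-1)) = 4320/1584 = 2.7273.
        SD[R] = 1.6514.
Step 4: Continuity-corrected z = (R + 0.5 - E[R]) / SD[R] = (6 + 0.5 - 7.0000) / 1.6514 = -0.3028.
Step 5: Two-sided p-value via normal approximation = 2*(1 - Phi(|z|)) = 0.762069.
Step 6: alpha = 0.05. fail to reject H0.

R = 6, z = -0.3028, p = 0.762069, fail to reject H0.


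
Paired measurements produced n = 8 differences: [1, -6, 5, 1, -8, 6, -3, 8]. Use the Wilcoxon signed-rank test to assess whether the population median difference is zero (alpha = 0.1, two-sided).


Step 1: Drop any zero differences (none here) and take |d_i|.
|d| = [1, 6, 5, 1, 8, 6, 3, 8]
Step 2: Midrank |d_i| (ties get averaged ranks).
ranks: |1|->1.5, |6|->5.5, |5|->4, |1|->1.5, |8|->7.5, |6|->5.5, |3|->3, |8|->7.5
Step 3: Attach original signs; sum ranks with positive sign and with negative sign.
W+ = 1.5 + 4 + 1.5 + 5.5 + 7.5 = 20
W- = 5.5 + 7.5 + 3 = 16
(Check: W+ + W- = 36 should equal n(n+1)/2 = 36.)
Step 4: Test statistic W = min(W+, W-) = 16.
Step 5: Ties in |d|, so use the tie-corrected normal approximation.
        E[W] = n(n+1)/4 = 8*9/4 = 18.
        Tie groups: |d|=1 (t=2), |d|=6 (t=2), |d|=8 (t=2); sum(t^3 - t) = 18.
        Var[W] = n(n+1)(2n+1)/24 - sum(t^3-t)/48 = 1224/24 - 18/48 = 50.625.
        z = (W - E[W]) / sqrt(Var[W]) = (16 - 18) / 7.1151 = -0.2811.
        Two-sided p = 2*Phi(z) = 0.778640.
Step 6: alpha = 0.1. fail to reject H0.

W+ = 20, W- = 16, W = min = 16, p = 0.778640, fail to reject H0.


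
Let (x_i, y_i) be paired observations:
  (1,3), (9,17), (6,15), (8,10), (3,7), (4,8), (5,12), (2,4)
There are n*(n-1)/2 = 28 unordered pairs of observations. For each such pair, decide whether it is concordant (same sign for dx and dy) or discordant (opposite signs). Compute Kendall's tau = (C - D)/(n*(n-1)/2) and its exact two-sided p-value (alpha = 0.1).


Step 1: Enumerate the 28 unordered pairs (i,j) with i<j and classify each by sign(x_j-x_i) * sign(y_j-y_i).
  (1,2):dx=+8,dy=+14->C; (1,3):dx=+5,dy=+12->C; (1,4):dx=+7,dy=+7->C; (1,5):dx=+2,dy=+4->C
  (1,6):dx=+3,dy=+5->C; (1,7):dx=+4,dy=+9->C; (1,8):dx=+1,dy=+1->C; (2,3):dx=-3,dy=-2->C
  (2,4):dx=-1,dy=-7->C; (2,5):dx=-6,dy=-10->C; (2,6):dx=-5,dy=-9->C; (2,7):dx=-4,dy=-5->C
  (2,8):dx=-7,dy=-13->C; (3,4):dx=+2,dy=-5->D; (3,5):dx=-3,dy=-8->C; (3,6):dx=-2,dy=-7->C
  (3,7):dx=-1,dy=-3->C; (3,8):dx=-4,dy=-11->C; (4,5):dx=-5,dy=-3->C; (4,6):dx=-4,dy=-2->C
  (4,7):dx=-3,dy=+2->D; (4,8):dx=-6,dy=-6->C; (5,6):dx=+1,dy=+1->C; (5,7):dx=+2,dy=+5->C
  (5,8):dx=-1,dy=-3->C; (6,7):dx=+1,dy=+4->C; (6,8):dx=-2,dy=-4->C; (7,8):dx=-3,dy=-8->C
Step 2: C = 26, D = 2, total pairs = 28.
Step 3: tau = (C - D)/(n(n-1)/2) = (26 - 2)/28 = 0.857143.
Step 4: Exact two-sided p-value (enumerate n! = 40320 permutations of y under H0): p = 0.001736.
Step 5: alpha = 0.1. reject H0.

tau_b = 0.8571 (C=26, D=2), p = 0.001736, reject H0.


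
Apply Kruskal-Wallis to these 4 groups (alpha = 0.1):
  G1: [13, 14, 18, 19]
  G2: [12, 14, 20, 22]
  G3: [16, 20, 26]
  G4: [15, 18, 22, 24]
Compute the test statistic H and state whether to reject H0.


Step 1: Combine all N = 15 observations and assign midranks.
sorted (value, group, rank): (12,G2,1), (13,G1,2), (14,G1,3.5), (14,G2,3.5), (15,G4,5), (16,G3,6), (18,G1,7.5), (18,G4,7.5), (19,G1,9), (20,G2,10.5), (20,G3,10.5), (22,G2,12.5), (22,G4,12.5), (24,G4,14), (26,G3,15)
Step 2: Sum ranks within each group.
R_1 = 22 (n_1 = 4)
R_2 = 27.5 (n_2 = 4)
R_3 = 31.5 (n_3 = 3)
R_4 = 39 (n_4 = 4)
Step 3: H = 12/(N(N+1)) * sum(R_i^2/n_i) - 3(N+1)
     = 12/(15*16) * (22^2/4 + 27.5^2/4 + 31.5^2/3 + 39^2/4) - 3*16
     = 0.050000 * 1021.06 - 48
     = 3.053125.
Step 4: Ties present; correction factor C = 1 - 24/(15^3 - 15) = 0.992857. Corrected H = 3.053125 / 0.992857 = 3.075090.
Step 5: Under H0, H ~ chi^2(3); p-value = 0.380192.
Step 6: alpha = 0.1. fail to reject H0.

H = 3.0751, df = 3, p = 0.380192, fail to reject H0.


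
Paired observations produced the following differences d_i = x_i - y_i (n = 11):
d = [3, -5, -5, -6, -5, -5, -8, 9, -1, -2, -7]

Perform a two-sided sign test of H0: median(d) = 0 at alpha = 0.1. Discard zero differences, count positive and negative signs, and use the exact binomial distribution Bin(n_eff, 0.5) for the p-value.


Step 1: Discard zero differences. Original n = 11; n_eff = number of nonzero differences = 11.
Nonzero differences (with sign): +3, -5, -5, -6, -5, -5, -8, +9, -1, -2, -7
Step 2: Count signs: positive = 2, negative = 9.
Step 3: Under H0: P(positive) = 0.5, so the number of positives S ~ Bin(11, 0.5).
Step 4: Two-sided exact p-value = sum of Bin(11,0.5) probabilities at or below the observed probability = 0.065430.
Step 5: alpha = 0.1. reject H0.

n_eff = 11, pos = 2, neg = 9, p = 0.065430, reject H0.


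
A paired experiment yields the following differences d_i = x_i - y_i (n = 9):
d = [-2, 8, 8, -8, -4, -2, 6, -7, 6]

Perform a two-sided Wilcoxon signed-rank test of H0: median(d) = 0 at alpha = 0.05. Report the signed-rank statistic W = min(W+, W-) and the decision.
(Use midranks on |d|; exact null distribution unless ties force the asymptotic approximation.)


Step 1: Drop any zero differences (none here) and take |d_i|.
|d| = [2, 8, 8, 8, 4, 2, 6, 7, 6]
Step 2: Midrank |d_i| (ties get averaged ranks).
ranks: |2|->1.5, |8|->8, |8|->8, |8|->8, |4|->3, |2|->1.5, |6|->4.5, |7|->6, |6|->4.5
Step 3: Attach original signs; sum ranks with positive sign and with negative sign.
W+ = 8 + 8 + 4.5 + 4.5 = 25
W- = 1.5 + 8 + 3 + 1.5 + 6 = 20
(Check: W+ + W- = 45 should equal n(n+1)/2 = 45.)
Step 4: Test statistic W = min(W+, W-) = 20.
Step 5: Ties in |d|, so use the tie-corrected normal approximation.
        E[W] = n(n+1)/4 = 9*10/4 = 22.5.
        Tie groups: |d|=2 (t=2), |d|=6 (t=2), |d|=8 (t=3); sum(t^3 - t) = 36.
        Var[W] = n(n+1)(2n+1)/24 - sum(t^3-t)/48 = 1710/24 - 36/48 = 70.5.
        z = (W - E[W]) / sqrt(Var[W]) = (20 - 22.5) / 8.3964 = -0.2977.
        Two-sided p = 2*Phi(z) = 0.765897.
Step 6: alpha = 0.05. fail to reject H0.

W+ = 25, W- = 20, W = min = 20, p = 0.765897, fail to reject H0.


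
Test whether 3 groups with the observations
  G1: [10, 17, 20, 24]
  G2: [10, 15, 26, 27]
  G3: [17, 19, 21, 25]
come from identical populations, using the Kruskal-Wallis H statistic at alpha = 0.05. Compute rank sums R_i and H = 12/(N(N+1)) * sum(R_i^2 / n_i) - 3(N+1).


Step 1: Combine all N = 12 observations and assign midranks.
sorted (value, group, rank): (10,G1,1.5), (10,G2,1.5), (15,G2,3), (17,G1,4.5), (17,G3,4.5), (19,G3,6), (20,G1,7), (21,G3,8), (24,G1,9), (25,G3,10), (26,G2,11), (27,G2,12)
Step 2: Sum ranks within each group.
R_1 = 22 (n_1 = 4)
R_2 = 27.5 (n_2 = 4)
R_3 = 28.5 (n_3 = 4)
Step 3: H = 12/(N(N+1)) * sum(R_i^2/n_i) - 3(N+1)
     = 12/(12*13) * (22^2/4 + 27.5^2/4 + 28.5^2/4) - 3*13
     = 0.076923 * 513.125 - 39
     = 0.471154.
Step 4: Ties present; correction factor C = 1 - 12/(12^3 - 12) = 0.993007. Corrected H = 0.471154 / 0.993007 = 0.474472.
Step 5: Under H0, H ~ chi^2(2); p-value = 0.788805.
Step 6: alpha = 0.05. fail to reject H0.

H = 0.4745, df = 2, p = 0.788805, fail to reject H0.


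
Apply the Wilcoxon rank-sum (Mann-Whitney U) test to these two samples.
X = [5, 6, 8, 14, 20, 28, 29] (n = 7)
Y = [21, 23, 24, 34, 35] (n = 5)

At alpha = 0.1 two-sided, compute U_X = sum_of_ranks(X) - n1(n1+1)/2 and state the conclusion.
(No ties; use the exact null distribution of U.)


Step 1: Combine and sort all 12 observations; assign midranks.
sorted (value, group): (5,X), (6,X), (8,X), (14,X), (20,X), (21,Y), (23,Y), (24,Y), (28,X), (29,X), (34,Y), (35,Y)
ranks: 5->1, 6->2, 8->3, 14->4, 20->5, 21->6, 23->7, 24->8, 28->9, 29->10, 34->11, 35->12
Step 2: Rank sum for X: R1 = 1 + 2 + 3 + 4 + 5 + 9 + 10 = 34.
Step 3: U_X = R1 - n1(n1+1)/2 = 34 - 7*8/2 = 34 - 28 = 6.
       U_Y = n1*n2 - U_X = 35 - 6 = 29.
Step 4: No ties, so the exact null distribution of U (based on enumerating the C(12,7) = 792 equally likely rank assignments) gives the two-sided p-value.
Step 5: p-value = 0.073232; compare to alpha = 0.1. reject H0.

U_X = 6, p = 0.073232, reject H0 at alpha = 0.1.


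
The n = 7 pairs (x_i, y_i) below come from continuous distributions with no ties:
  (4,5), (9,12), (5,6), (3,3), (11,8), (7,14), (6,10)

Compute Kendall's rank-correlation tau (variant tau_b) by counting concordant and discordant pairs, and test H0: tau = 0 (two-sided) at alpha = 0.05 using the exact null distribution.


Step 1: Enumerate the 21 unordered pairs (i,j) with i<j and classify each by sign(x_j-x_i) * sign(y_j-y_i).
  (1,2):dx=+5,dy=+7->C; (1,3):dx=+1,dy=+1->C; (1,4):dx=-1,dy=-2->C; (1,5):dx=+7,dy=+3->C
  (1,6):dx=+3,dy=+9->C; (1,7):dx=+2,dy=+5->C; (2,3):dx=-4,dy=-6->C; (2,4):dx=-6,dy=-9->C
  (2,5):dx=+2,dy=-4->D; (2,6):dx=-2,dy=+2->D; (2,7):dx=-3,dy=-2->C; (3,4):dx=-2,dy=-3->C
  (3,5):dx=+6,dy=+2->C; (3,6):dx=+2,dy=+8->C; (3,7):dx=+1,dy=+4->C; (4,5):dx=+8,dy=+5->C
  (4,6):dx=+4,dy=+11->C; (4,7):dx=+3,dy=+7->C; (5,6):dx=-4,dy=+6->D; (5,7):dx=-5,dy=+2->D
  (6,7):dx=-1,dy=-4->C
Step 2: C = 17, D = 4, total pairs = 21.
Step 3: tau = (C - D)/(n(n-1)/2) = (17 - 4)/21 = 0.619048.
Step 4: Exact two-sided p-value (enumerate n! = 5040 permutations of y under H0): p = 0.069048.
Step 5: alpha = 0.05. fail to reject H0.

tau_b = 0.6190 (C=17, D=4), p = 0.069048, fail to reject H0.


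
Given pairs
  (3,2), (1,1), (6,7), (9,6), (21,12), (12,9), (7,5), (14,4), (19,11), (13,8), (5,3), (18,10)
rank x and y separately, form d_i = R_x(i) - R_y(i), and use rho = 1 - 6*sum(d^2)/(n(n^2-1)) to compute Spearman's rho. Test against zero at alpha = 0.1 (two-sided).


Step 1: Rank x and y separately (midranks; no ties here).
rank(x): 3->2, 1->1, 6->4, 9->6, 21->12, 12->7, 7->5, 14->9, 19->11, 13->8, 5->3, 18->10
rank(y): 2->2, 1->1, 7->7, 6->6, 12->12, 9->9, 5->5, 4->4, 11->11, 8->8, 3->3, 10->10
Step 2: d_i = R_x(i) - R_y(i); compute d_i^2.
  (2-2)^2=0, (1-1)^2=0, (4-7)^2=9, (6-6)^2=0, (12-12)^2=0, (7-9)^2=4, (5-5)^2=0, (9-4)^2=25, (11-11)^2=0, (8-8)^2=0, (3-3)^2=0, (10-10)^2=0
sum(d^2) = 38.
Step 3: rho = 1 - 6*38 / (12*(12^2 - 1)) = 1 - 228/1716 = 0.867133.
Step 4: Under H0, t = rho * sqrt((n-2)/(1-rho^2)) = 5.5054 ~ t(10).
Step 5: Two-sided p-value from the t-distribution with 10 df = 0.000260.
Step 6: alpha = 0.1. reject H0.

rho = 0.8671, p = 0.000260, reject H0 at alpha = 0.1.


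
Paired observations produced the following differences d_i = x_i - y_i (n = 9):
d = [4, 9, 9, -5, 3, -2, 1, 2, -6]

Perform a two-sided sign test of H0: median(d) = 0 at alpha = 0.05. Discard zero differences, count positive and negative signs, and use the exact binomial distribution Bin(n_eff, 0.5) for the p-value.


Step 1: Discard zero differences. Original n = 9; n_eff = number of nonzero differences = 9.
Nonzero differences (with sign): +4, +9, +9, -5, +3, -2, +1, +2, -6
Step 2: Count signs: positive = 6, negative = 3.
Step 3: Under H0: P(positive) = 0.5, so the number of positives S ~ Bin(9, 0.5).
Step 4: Two-sided exact p-value = sum of Bin(9,0.5) probabilities at or below the observed probability = 0.507812.
Step 5: alpha = 0.05. fail to reject H0.

n_eff = 9, pos = 6, neg = 3, p = 0.507812, fail to reject H0.


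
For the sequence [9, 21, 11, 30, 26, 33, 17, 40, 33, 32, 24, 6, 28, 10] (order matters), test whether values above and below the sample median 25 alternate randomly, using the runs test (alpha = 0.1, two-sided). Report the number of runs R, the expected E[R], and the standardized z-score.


Step 1: Compute median = 25; label A = above, B = below.
Labels in order: BBBAAABAAABBAB  (n_A = 7, n_B = 7)
Step 2: Count runs R = 7.
Step 3: Under H0 (random ordering), E[R] = 2*n_A*n_B/(n_A+n_B) + 1 = 2*7*7/14 + 1 = 8.0000.
        Var[R] = 2*n_A*n_B*(2*n_A*n_B - n_A - n_B) / ((n_A+n_B)^2 * (n_A+n_B-1)) = 8232/2548 = 3.2308.
        SD[R] = 1.7974.
Step 4: Continuity-corrected z = (R + 0.5 - E[R]) / SD[R] = (7 + 0.5 - 8.0000) / 1.7974 = -0.2782.
Step 5: Two-sided p-value via normal approximation = 2*(1 - Phi(|z|)) = 0.780879.
Step 6: alpha = 0.1. fail to reject H0.

R = 7, z = -0.2782, p = 0.780879, fail to reject H0.
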